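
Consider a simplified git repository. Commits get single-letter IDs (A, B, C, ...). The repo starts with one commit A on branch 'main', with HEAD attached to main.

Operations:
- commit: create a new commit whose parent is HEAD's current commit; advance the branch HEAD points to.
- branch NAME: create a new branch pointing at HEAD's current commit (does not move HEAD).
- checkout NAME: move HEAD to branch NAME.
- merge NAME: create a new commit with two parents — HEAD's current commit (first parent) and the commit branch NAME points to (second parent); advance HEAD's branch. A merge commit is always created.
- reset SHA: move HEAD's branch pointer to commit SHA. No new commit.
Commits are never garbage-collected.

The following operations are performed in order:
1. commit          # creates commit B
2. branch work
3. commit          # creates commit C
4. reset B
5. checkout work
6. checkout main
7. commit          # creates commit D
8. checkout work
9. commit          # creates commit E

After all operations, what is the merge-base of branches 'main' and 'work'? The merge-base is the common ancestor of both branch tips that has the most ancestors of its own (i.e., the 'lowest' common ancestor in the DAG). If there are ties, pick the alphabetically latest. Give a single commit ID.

Answer: B

Derivation:
After op 1 (commit): HEAD=main@B [main=B]
After op 2 (branch): HEAD=main@B [main=B work=B]
After op 3 (commit): HEAD=main@C [main=C work=B]
After op 4 (reset): HEAD=main@B [main=B work=B]
After op 5 (checkout): HEAD=work@B [main=B work=B]
After op 6 (checkout): HEAD=main@B [main=B work=B]
After op 7 (commit): HEAD=main@D [main=D work=B]
After op 8 (checkout): HEAD=work@B [main=D work=B]
After op 9 (commit): HEAD=work@E [main=D work=E]
ancestors(main=D): ['A', 'B', 'D']
ancestors(work=E): ['A', 'B', 'E']
common: ['A', 'B']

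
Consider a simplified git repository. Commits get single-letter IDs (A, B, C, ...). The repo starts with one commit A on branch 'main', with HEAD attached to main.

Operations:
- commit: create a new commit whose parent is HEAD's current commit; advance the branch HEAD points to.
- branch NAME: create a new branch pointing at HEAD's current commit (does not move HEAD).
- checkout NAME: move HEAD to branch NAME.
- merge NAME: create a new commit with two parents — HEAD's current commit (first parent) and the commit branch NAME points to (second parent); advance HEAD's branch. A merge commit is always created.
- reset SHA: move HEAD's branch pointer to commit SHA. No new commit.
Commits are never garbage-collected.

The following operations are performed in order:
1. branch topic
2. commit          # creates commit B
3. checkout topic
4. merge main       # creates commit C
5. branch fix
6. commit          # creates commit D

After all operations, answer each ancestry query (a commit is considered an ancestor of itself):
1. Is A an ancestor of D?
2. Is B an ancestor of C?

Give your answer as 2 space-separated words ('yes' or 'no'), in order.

After op 1 (branch): HEAD=main@A [main=A topic=A]
After op 2 (commit): HEAD=main@B [main=B topic=A]
After op 3 (checkout): HEAD=topic@A [main=B topic=A]
After op 4 (merge): HEAD=topic@C [main=B topic=C]
After op 5 (branch): HEAD=topic@C [fix=C main=B topic=C]
After op 6 (commit): HEAD=topic@D [fix=C main=B topic=D]
ancestors(D) = {A,B,C,D}; A in? yes
ancestors(C) = {A,B,C}; B in? yes

Answer: yes yes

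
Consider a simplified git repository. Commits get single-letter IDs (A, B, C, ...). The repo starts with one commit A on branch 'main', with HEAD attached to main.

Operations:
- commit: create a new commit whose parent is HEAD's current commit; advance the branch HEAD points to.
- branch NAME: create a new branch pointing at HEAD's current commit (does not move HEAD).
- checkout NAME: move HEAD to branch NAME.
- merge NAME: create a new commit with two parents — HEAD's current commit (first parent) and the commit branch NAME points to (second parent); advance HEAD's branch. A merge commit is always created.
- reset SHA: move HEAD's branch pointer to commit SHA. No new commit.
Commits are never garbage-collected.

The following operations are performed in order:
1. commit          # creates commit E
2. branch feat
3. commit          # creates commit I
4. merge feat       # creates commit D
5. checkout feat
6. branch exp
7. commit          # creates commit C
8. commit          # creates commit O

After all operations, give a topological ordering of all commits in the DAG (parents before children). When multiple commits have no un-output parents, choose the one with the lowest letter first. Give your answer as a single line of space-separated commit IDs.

After op 1 (commit): HEAD=main@E [main=E]
After op 2 (branch): HEAD=main@E [feat=E main=E]
After op 3 (commit): HEAD=main@I [feat=E main=I]
After op 4 (merge): HEAD=main@D [feat=E main=D]
After op 5 (checkout): HEAD=feat@E [feat=E main=D]
After op 6 (branch): HEAD=feat@E [exp=E feat=E main=D]
After op 7 (commit): HEAD=feat@C [exp=E feat=C main=D]
After op 8 (commit): HEAD=feat@O [exp=E feat=O main=D]
commit A: parents=[]
commit C: parents=['E']
commit D: parents=['I', 'E']
commit E: parents=['A']
commit I: parents=['E']
commit O: parents=['C']

Answer: A E C I D O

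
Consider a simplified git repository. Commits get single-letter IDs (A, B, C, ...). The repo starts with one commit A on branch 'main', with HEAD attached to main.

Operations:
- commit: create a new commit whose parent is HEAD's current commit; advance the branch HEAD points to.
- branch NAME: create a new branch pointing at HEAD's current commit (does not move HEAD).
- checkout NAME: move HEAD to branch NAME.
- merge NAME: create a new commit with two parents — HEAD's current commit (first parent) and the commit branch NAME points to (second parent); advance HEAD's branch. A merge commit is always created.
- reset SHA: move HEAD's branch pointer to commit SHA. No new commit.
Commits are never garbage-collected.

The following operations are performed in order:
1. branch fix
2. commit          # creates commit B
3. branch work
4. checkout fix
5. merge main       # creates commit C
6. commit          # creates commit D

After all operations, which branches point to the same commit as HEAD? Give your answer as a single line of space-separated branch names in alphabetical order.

Answer: fix

Derivation:
After op 1 (branch): HEAD=main@A [fix=A main=A]
After op 2 (commit): HEAD=main@B [fix=A main=B]
After op 3 (branch): HEAD=main@B [fix=A main=B work=B]
After op 4 (checkout): HEAD=fix@A [fix=A main=B work=B]
After op 5 (merge): HEAD=fix@C [fix=C main=B work=B]
After op 6 (commit): HEAD=fix@D [fix=D main=B work=B]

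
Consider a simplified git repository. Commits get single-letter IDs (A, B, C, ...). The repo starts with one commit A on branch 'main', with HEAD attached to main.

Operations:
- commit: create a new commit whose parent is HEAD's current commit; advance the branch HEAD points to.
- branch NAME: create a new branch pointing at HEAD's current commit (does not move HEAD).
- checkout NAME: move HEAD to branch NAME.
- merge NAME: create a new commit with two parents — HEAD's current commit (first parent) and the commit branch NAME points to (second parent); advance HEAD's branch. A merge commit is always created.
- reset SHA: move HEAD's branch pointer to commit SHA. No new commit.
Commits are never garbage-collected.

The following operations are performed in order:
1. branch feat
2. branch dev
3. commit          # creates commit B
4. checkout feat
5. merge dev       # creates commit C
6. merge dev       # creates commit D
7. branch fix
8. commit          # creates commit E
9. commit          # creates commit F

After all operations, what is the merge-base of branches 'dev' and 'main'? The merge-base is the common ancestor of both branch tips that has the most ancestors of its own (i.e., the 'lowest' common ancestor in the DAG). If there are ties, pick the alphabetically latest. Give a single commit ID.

Answer: A

Derivation:
After op 1 (branch): HEAD=main@A [feat=A main=A]
After op 2 (branch): HEAD=main@A [dev=A feat=A main=A]
After op 3 (commit): HEAD=main@B [dev=A feat=A main=B]
After op 4 (checkout): HEAD=feat@A [dev=A feat=A main=B]
After op 5 (merge): HEAD=feat@C [dev=A feat=C main=B]
After op 6 (merge): HEAD=feat@D [dev=A feat=D main=B]
After op 7 (branch): HEAD=feat@D [dev=A feat=D fix=D main=B]
After op 8 (commit): HEAD=feat@E [dev=A feat=E fix=D main=B]
After op 9 (commit): HEAD=feat@F [dev=A feat=F fix=D main=B]
ancestors(dev=A): ['A']
ancestors(main=B): ['A', 'B']
common: ['A']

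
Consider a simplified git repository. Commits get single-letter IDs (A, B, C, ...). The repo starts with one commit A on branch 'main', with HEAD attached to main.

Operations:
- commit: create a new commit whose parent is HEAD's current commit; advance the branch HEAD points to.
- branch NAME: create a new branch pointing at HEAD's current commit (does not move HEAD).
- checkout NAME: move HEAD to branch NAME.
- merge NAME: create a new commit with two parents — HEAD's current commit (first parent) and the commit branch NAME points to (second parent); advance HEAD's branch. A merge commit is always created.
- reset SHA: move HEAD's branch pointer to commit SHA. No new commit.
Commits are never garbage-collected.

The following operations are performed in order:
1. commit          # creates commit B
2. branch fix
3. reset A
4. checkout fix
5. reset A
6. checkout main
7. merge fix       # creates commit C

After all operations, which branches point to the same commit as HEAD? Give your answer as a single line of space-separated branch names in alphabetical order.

After op 1 (commit): HEAD=main@B [main=B]
After op 2 (branch): HEAD=main@B [fix=B main=B]
After op 3 (reset): HEAD=main@A [fix=B main=A]
After op 4 (checkout): HEAD=fix@B [fix=B main=A]
After op 5 (reset): HEAD=fix@A [fix=A main=A]
After op 6 (checkout): HEAD=main@A [fix=A main=A]
After op 7 (merge): HEAD=main@C [fix=A main=C]

Answer: main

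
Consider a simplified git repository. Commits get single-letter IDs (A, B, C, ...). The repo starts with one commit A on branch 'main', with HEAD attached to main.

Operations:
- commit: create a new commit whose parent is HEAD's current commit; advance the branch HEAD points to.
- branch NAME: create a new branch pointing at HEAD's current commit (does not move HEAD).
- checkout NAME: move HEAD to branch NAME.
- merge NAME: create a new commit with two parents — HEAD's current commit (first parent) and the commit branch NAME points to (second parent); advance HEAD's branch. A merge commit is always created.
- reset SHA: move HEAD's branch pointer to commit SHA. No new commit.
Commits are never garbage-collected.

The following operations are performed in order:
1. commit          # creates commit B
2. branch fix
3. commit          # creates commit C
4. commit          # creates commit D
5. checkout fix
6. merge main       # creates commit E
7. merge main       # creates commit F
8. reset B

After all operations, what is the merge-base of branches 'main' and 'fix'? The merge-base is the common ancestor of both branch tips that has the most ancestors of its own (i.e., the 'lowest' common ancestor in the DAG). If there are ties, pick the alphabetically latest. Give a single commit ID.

After op 1 (commit): HEAD=main@B [main=B]
After op 2 (branch): HEAD=main@B [fix=B main=B]
After op 3 (commit): HEAD=main@C [fix=B main=C]
After op 4 (commit): HEAD=main@D [fix=B main=D]
After op 5 (checkout): HEAD=fix@B [fix=B main=D]
After op 6 (merge): HEAD=fix@E [fix=E main=D]
After op 7 (merge): HEAD=fix@F [fix=F main=D]
After op 8 (reset): HEAD=fix@B [fix=B main=D]
ancestors(main=D): ['A', 'B', 'C', 'D']
ancestors(fix=B): ['A', 'B']
common: ['A', 'B']

Answer: B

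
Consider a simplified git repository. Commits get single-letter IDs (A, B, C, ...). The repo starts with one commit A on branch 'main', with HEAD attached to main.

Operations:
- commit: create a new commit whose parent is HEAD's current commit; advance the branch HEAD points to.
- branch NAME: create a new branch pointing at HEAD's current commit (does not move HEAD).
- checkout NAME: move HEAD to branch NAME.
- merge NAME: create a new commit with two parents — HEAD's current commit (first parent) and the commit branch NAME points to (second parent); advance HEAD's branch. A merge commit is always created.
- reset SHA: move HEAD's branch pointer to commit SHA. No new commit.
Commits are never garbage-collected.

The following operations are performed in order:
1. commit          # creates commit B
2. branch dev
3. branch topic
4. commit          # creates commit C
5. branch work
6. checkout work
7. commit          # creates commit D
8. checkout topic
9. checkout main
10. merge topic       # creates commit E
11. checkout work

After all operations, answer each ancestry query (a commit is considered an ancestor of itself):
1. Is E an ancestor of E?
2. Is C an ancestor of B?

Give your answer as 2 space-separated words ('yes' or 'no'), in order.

After op 1 (commit): HEAD=main@B [main=B]
After op 2 (branch): HEAD=main@B [dev=B main=B]
After op 3 (branch): HEAD=main@B [dev=B main=B topic=B]
After op 4 (commit): HEAD=main@C [dev=B main=C topic=B]
After op 5 (branch): HEAD=main@C [dev=B main=C topic=B work=C]
After op 6 (checkout): HEAD=work@C [dev=B main=C topic=B work=C]
After op 7 (commit): HEAD=work@D [dev=B main=C topic=B work=D]
After op 8 (checkout): HEAD=topic@B [dev=B main=C topic=B work=D]
After op 9 (checkout): HEAD=main@C [dev=B main=C topic=B work=D]
After op 10 (merge): HEAD=main@E [dev=B main=E topic=B work=D]
After op 11 (checkout): HEAD=work@D [dev=B main=E topic=B work=D]
ancestors(E) = {A,B,C,E}; E in? yes
ancestors(B) = {A,B}; C in? no

Answer: yes no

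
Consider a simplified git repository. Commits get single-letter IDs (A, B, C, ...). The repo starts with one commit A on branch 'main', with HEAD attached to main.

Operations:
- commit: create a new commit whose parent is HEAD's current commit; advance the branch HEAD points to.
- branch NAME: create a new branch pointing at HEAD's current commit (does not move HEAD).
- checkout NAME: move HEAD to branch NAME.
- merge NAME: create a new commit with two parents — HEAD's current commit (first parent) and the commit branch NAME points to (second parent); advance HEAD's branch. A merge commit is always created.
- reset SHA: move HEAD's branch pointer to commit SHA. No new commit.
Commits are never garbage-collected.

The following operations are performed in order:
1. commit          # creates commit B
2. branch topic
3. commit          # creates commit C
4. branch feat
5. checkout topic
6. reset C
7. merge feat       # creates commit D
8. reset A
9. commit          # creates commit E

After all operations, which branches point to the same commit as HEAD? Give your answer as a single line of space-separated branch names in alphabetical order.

After op 1 (commit): HEAD=main@B [main=B]
After op 2 (branch): HEAD=main@B [main=B topic=B]
After op 3 (commit): HEAD=main@C [main=C topic=B]
After op 4 (branch): HEAD=main@C [feat=C main=C topic=B]
After op 5 (checkout): HEAD=topic@B [feat=C main=C topic=B]
After op 6 (reset): HEAD=topic@C [feat=C main=C topic=C]
After op 7 (merge): HEAD=topic@D [feat=C main=C topic=D]
After op 8 (reset): HEAD=topic@A [feat=C main=C topic=A]
After op 9 (commit): HEAD=topic@E [feat=C main=C topic=E]

Answer: topic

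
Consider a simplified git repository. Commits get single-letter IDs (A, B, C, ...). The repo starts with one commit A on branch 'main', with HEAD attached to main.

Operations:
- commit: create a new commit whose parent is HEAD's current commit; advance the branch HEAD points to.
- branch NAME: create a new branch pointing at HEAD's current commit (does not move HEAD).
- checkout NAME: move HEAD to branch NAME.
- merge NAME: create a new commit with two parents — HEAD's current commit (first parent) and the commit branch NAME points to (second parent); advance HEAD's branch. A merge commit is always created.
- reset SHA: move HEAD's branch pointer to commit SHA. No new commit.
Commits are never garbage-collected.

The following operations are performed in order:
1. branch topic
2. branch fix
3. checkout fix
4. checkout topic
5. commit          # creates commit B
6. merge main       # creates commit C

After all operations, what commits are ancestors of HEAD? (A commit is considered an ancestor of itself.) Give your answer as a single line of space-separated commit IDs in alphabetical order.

After op 1 (branch): HEAD=main@A [main=A topic=A]
After op 2 (branch): HEAD=main@A [fix=A main=A topic=A]
After op 3 (checkout): HEAD=fix@A [fix=A main=A topic=A]
After op 4 (checkout): HEAD=topic@A [fix=A main=A topic=A]
After op 5 (commit): HEAD=topic@B [fix=A main=A topic=B]
After op 6 (merge): HEAD=topic@C [fix=A main=A topic=C]

Answer: A B C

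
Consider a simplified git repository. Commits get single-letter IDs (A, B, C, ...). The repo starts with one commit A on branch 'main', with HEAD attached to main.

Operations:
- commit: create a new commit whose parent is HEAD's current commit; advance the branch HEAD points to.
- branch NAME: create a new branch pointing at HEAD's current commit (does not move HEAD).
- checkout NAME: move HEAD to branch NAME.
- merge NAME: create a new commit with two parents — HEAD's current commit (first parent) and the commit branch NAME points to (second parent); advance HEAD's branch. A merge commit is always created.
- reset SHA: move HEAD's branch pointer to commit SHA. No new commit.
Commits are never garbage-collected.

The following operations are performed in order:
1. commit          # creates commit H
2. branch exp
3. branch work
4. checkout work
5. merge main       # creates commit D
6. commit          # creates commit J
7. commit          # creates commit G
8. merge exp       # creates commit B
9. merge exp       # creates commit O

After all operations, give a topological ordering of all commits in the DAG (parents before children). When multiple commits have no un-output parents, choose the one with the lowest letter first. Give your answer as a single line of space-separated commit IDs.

Answer: A H D J G B O

Derivation:
After op 1 (commit): HEAD=main@H [main=H]
After op 2 (branch): HEAD=main@H [exp=H main=H]
After op 3 (branch): HEAD=main@H [exp=H main=H work=H]
After op 4 (checkout): HEAD=work@H [exp=H main=H work=H]
After op 5 (merge): HEAD=work@D [exp=H main=H work=D]
After op 6 (commit): HEAD=work@J [exp=H main=H work=J]
After op 7 (commit): HEAD=work@G [exp=H main=H work=G]
After op 8 (merge): HEAD=work@B [exp=H main=H work=B]
After op 9 (merge): HEAD=work@O [exp=H main=H work=O]
commit A: parents=[]
commit B: parents=['G', 'H']
commit D: parents=['H', 'H']
commit G: parents=['J']
commit H: parents=['A']
commit J: parents=['D']
commit O: parents=['B', 'H']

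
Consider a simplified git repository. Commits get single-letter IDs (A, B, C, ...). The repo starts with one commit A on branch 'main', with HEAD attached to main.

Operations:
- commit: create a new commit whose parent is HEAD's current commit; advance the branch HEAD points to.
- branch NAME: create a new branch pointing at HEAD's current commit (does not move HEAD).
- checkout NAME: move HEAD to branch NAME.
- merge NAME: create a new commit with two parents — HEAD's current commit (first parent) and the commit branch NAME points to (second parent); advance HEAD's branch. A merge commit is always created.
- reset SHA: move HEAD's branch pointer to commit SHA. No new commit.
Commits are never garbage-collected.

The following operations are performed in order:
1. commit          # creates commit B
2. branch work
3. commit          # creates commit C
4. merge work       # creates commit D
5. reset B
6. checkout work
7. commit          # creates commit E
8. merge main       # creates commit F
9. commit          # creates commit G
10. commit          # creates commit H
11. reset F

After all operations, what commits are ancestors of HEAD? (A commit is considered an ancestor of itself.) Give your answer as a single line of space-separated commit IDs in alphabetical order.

After op 1 (commit): HEAD=main@B [main=B]
After op 2 (branch): HEAD=main@B [main=B work=B]
After op 3 (commit): HEAD=main@C [main=C work=B]
After op 4 (merge): HEAD=main@D [main=D work=B]
After op 5 (reset): HEAD=main@B [main=B work=B]
After op 6 (checkout): HEAD=work@B [main=B work=B]
After op 7 (commit): HEAD=work@E [main=B work=E]
After op 8 (merge): HEAD=work@F [main=B work=F]
After op 9 (commit): HEAD=work@G [main=B work=G]
After op 10 (commit): HEAD=work@H [main=B work=H]
After op 11 (reset): HEAD=work@F [main=B work=F]

Answer: A B E F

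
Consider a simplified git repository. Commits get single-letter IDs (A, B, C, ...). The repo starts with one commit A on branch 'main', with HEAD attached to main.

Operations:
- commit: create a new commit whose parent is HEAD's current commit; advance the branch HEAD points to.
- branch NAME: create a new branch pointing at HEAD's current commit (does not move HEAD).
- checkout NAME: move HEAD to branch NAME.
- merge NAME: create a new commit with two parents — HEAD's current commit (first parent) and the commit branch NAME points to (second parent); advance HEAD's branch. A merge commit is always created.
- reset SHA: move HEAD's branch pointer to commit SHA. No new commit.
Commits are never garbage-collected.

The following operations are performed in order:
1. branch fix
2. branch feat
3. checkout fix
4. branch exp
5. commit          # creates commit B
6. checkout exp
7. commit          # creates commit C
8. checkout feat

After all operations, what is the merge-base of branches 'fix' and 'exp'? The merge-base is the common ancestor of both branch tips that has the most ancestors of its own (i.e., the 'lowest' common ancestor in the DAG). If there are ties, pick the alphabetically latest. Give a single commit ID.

After op 1 (branch): HEAD=main@A [fix=A main=A]
After op 2 (branch): HEAD=main@A [feat=A fix=A main=A]
After op 3 (checkout): HEAD=fix@A [feat=A fix=A main=A]
After op 4 (branch): HEAD=fix@A [exp=A feat=A fix=A main=A]
After op 5 (commit): HEAD=fix@B [exp=A feat=A fix=B main=A]
After op 6 (checkout): HEAD=exp@A [exp=A feat=A fix=B main=A]
After op 7 (commit): HEAD=exp@C [exp=C feat=A fix=B main=A]
After op 8 (checkout): HEAD=feat@A [exp=C feat=A fix=B main=A]
ancestors(fix=B): ['A', 'B']
ancestors(exp=C): ['A', 'C']
common: ['A']

Answer: A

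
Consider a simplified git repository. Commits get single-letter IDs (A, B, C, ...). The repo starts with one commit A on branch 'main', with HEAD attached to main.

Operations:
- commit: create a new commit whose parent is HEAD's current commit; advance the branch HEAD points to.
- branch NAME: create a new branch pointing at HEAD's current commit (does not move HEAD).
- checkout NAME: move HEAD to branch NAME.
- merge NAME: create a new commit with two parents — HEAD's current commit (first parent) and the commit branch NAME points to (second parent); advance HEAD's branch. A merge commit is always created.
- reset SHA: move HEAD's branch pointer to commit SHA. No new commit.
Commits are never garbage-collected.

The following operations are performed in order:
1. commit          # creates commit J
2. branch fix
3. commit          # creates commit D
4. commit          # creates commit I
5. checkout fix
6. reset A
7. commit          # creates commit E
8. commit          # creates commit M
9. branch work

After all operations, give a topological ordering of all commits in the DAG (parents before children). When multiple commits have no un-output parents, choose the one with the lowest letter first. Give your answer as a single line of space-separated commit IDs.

After op 1 (commit): HEAD=main@J [main=J]
After op 2 (branch): HEAD=main@J [fix=J main=J]
After op 3 (commit): HEAD=main@D [fix=J main=D]
After op 4 (commit): HEAD=main@I [fix=J main=I]
After op 5 (checkout): HEAD=fix@J [fix=J main=I]
After op 6 (reset): HEAD=fix@A [fix=A main=I]
After op 7 (commit): HEAD=fix@E [fix=E main=I]
After op 8 (commit): HEAD=fix@M [fix=M main=I]
After op 9 (branch): HEAD=fix@M [fix=M main=I work=M]
commit A: parents=[]
commit D: parents=['J']
commit E: parents=['A']
commit I: parents=['D']
commit J: parents=['A']
commit M: parents=['E']

Answer: A E J D I M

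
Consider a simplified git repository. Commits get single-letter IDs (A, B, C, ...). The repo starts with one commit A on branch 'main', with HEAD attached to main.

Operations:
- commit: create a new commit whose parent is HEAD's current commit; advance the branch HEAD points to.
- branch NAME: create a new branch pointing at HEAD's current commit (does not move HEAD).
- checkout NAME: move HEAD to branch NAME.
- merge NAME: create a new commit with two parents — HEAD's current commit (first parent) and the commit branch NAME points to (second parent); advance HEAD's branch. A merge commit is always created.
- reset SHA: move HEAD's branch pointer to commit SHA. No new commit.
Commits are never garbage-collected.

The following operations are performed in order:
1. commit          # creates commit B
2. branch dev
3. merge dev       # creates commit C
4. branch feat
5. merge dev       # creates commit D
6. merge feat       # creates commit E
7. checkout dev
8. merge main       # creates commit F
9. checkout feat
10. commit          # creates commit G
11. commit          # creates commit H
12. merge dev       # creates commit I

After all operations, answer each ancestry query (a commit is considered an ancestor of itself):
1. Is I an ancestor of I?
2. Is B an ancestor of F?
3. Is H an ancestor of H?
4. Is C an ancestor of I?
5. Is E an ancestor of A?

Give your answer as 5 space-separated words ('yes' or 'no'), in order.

Answer: yes yes yes yes no

Derivation:
After op 1 (commit): HEAD=main@B [main=B]
After op 2 (branch): HEAD=main@B [dev=B main=B]
After op 3 (merge): HEAD=main@C [dev=B main=C]
After op 4 (branch): HEAD=main@C [dev=B feat=C main=C]
After op 5 (merge): HEAD=main@D [dev=B feat=C main=D]
After op 6 (merge): HEAD=main@E [dev=B feat=C main=E]
After op 7 (checkout): HEAD=dev@B [dev=B feat=C main=E]
After op 8 (merge): HEAD=dev@F [dev=F feat=C main=E]
After op 9 (checkout): HEAD=feat@C [dev=F feat=C main=E]
After op 10 (commit): HEAD=feat@G [dev=F feat=G main=E]
After op 11 (commit): HEAD=feat@H [dev=F feat=H main=E]
After op 12 (merge): HEAD=feat@I [dev=F feat=I main=E]
ancestors(I) = {A,B,C,D,E,F,G,H,I}; I in? yes
ancestors(F) = {A,B,C,D,E,F}; B in? yes
ancestors(H) = {A,B,C,G,H}; H in? yes
ancestors(I) = {A,B,C,D,E,F,G,H,I}; C in? yes
ancestors(A) = {A}; E in? no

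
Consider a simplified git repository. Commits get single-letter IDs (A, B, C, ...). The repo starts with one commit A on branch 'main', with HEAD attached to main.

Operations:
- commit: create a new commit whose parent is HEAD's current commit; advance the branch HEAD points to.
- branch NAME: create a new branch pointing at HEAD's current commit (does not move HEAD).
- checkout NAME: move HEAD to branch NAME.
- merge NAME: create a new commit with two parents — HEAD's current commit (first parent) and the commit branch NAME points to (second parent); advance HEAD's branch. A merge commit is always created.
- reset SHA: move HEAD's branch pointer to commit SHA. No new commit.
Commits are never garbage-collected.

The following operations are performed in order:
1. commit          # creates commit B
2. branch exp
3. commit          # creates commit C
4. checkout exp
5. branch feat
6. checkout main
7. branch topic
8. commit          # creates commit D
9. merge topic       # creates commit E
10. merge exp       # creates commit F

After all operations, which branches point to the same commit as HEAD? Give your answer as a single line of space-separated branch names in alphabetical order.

After op 1 (commit): HEAD=main@B [main=B]
After op 2 (branch): HEAD=main@B [exp=B main=B]
After op 3 (commit): HEAD=main@C [exp=B main=C]
After op 4 (checkout): HEAD=exp@B [exp=B main=C]
After op 5 (branch): HEAD=exp@B [exp=B feat=B main=C]
After op 6 (checkout): HEAD=main@C [exp=B feat=B main=C]
After op 7 (branch): HEAD=main@C [exp=B feat=B main=C topic=C]
After op 8 (commit): HEAD=main@D [exp=B feat=B main=D topic=C]
After op 9 (merge): HEAD=main@E [exp=B feat=B main=E topic=C]
After op 10 (merge): HEAD=main@F [exp=B feat=B main=F topic=C]

Answer: main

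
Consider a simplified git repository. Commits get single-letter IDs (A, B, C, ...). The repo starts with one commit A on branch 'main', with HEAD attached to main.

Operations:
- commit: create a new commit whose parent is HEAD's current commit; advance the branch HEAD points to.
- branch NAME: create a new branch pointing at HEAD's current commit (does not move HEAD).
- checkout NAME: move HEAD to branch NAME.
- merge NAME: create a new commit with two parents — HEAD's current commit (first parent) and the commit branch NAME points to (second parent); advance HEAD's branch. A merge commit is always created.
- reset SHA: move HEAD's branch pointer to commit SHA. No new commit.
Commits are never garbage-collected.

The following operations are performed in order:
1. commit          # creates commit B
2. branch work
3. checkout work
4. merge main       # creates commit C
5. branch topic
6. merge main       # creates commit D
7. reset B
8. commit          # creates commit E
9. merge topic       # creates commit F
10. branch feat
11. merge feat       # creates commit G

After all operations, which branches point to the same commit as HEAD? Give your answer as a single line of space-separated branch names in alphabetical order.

Answer: work

Derivation:
After op 1 (commit): HEAD=main@B [main=B]
After op 2 (branch): HEAD=main@B [main=B work=B]
After op 3 (checkout): HEAD=work@B [main=B work=B]
After op 4 (merge): HEAD=work@C [main=B work=C]
After op 5 (branch): HEAD=work@C [main=B topic=C work=C]
After op 6 (merge): HEAD=work@D [main=B topic=C work=D]
After op 7 (reset): HEAD=work@B [main=B topic=C work=B]
After op 8 (commit): HEAD=work@E [main=B topic=C work=E]
After op 9 (merge): HEAD=work@F [main=B topic=C work=F]
After op 10 (branch): HEAD=work@F [feat=F main=B topic=C work=F]
After op 11 (merge): HEAD=work@G [feat=F main=B topic=C work=G]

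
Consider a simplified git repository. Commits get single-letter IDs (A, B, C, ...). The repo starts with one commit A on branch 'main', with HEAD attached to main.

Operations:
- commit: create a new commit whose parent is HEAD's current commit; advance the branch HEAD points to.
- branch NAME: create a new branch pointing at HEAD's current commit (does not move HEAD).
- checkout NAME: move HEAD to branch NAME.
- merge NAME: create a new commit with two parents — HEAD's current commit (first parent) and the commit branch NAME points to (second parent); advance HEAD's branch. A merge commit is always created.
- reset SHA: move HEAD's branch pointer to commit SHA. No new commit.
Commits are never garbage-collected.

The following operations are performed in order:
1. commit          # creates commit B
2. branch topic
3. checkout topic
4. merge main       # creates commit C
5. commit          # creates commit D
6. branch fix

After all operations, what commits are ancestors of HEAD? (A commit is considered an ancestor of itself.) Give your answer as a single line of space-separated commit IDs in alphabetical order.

Answer: A B C D

Derivation:
After op 1 (commit): HEAD=main@B [main=B]
After op 2 (branch): HEAD=main@B [main=B topic=B]
After op 3 (checkout): HEAD=topic@B [main=B topic=B]
After op 4 (merge): HEAD=topic@C [main=B topic=C]
After op 5 (commit): HEAD=topic@D [main=B topic=D]
After op 6 (branch): HEAD=topic@D [fix=D main=B topic=D]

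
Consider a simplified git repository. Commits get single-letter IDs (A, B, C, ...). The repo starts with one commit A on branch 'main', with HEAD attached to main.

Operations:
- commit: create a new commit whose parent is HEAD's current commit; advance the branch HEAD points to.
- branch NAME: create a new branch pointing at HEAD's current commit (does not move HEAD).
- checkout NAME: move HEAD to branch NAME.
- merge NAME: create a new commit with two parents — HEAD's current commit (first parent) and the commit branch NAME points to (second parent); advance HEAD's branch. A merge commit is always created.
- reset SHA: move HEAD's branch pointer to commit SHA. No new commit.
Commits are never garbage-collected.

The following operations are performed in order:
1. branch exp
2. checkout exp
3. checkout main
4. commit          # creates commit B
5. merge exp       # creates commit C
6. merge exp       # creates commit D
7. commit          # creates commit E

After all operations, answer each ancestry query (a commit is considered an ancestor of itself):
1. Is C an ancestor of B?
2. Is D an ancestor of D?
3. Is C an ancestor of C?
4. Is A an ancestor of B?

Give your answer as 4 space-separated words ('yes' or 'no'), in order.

After op 1 (branch): HEAD=main@A [exp=A main=A]
After op 2 (checkout): HEAD=exp@A [exp=A main=A]
After op 3 (checkout): HEAD=main@A [exp=A main=A]
After op 4 (commit): HEAD=main@B [exp=A main=B]
After op 5 (merge): HEAD=main@C [exp=A main=C]
After op 6 (merge): HEAD=main@D [exp=A main=D]
After op 7 (commit): HEAD=main@E [exp=A main=E]
ancestors(B) = {A,B}; C in? no
ancestors(D) = {A,B,C,D}; D in? yes
ancestors(C) = {A,B,C}; C in? yes
ancestors(B) = {A,B}; A in? yes

Answer: no yes yes yes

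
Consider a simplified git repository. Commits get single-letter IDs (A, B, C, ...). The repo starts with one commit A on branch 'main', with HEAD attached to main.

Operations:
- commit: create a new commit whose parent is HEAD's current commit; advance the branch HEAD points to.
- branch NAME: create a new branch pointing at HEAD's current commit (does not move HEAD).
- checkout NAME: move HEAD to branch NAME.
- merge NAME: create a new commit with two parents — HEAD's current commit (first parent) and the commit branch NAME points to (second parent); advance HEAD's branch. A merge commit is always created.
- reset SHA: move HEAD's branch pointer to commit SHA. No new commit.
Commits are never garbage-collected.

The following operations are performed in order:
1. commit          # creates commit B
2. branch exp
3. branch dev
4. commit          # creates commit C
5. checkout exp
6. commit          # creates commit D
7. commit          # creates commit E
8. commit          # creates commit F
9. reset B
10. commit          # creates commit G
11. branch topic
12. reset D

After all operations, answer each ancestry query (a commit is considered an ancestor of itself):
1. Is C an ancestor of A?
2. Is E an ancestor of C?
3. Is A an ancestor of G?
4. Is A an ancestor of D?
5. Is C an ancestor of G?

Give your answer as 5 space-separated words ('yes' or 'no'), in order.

After op 1 (commit): HEAD=main@B [main=B]
After op 2 (branch): HEAD=main@B [exp=B main=B]
After op 3 (branch): HEAD=main@B [dev=B exp=B main=B]
After op 4 (commit): HEAD=main@C [dev=B exp=B main=C]
After op 5 (checkout): HEAD=exp@B [dev=B exp=B main=C]
After op 6 (commit): HEAD=exp@D [dev=B exp=D main=C]
After op 7 (commit): HEAD=exp@E [dev=B exp=E main=C]
After op 8 (commit): HEAD=exp@F [dev=B exp=F main=C]
After op 9 (reset): HEAD=exp@B [dev=B exp=B main=C]
After op 10 (commit): HEAD=exp@G [dev=B exp=G main=C]
After op 11 (branch): HEAD=exp@G [dev=B exp=G main=C topic=G]
After op 12 (reset): HEAD=exp@D [dev=B exp=D main=C topic=G]
ancestors(A) = {A}; C in? no
ancestors(C) = {A,B,C}; E in? no
ancestors(G) = {A,B,G}; A in? yes
ancestors(D) = {A,B,D}; A in? yes
ancestors(G) = {A,B,G}; C in? no

Answer: no no yes yes no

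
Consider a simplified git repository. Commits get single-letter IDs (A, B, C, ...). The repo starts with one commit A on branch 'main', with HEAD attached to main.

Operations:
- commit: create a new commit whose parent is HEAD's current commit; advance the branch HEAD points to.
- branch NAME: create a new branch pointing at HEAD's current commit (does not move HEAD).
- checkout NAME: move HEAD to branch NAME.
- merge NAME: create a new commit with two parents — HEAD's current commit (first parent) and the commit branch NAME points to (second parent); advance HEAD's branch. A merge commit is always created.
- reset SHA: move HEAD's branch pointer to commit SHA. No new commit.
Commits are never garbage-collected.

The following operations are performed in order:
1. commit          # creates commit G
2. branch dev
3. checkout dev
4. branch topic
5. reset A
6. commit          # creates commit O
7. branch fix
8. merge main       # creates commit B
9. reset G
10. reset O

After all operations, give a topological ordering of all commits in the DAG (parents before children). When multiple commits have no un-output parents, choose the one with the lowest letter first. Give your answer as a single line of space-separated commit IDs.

Answer: A G O B

Derivation:
After op 1 (commit): HEAD=main@G [main=G]
After op 2 (branch): HEAD=main@G [dev=G main=G]
After op 3 (checkout): HEAD=dev@G [dev=G main=G]
After op 4 (branch): HEAD=dev@G [dev=G main=G topic=G]
After op 5 (reset): HEAD=dev@A [dev=A main=G topic=G]
After op 6 (commit): HEAD=dev@O [dev=O main=G topic=G]
After op 7 (branch): HEAD=dev@O [dev=O fix=O main=G topic=G]
After op 8 (merge): HEAD=dev@B [dev=B fix=O main=G topic=G]
After op 9 (reset): HEAD=dev@G [dev=G fix=O main=G topic=G]
After op 10 (reset): HEAD=dev@O [dev=O fix=O main=G topic=G]
commit A: parents=[]
commit B: parents=['O', 'G']
commit G: parents=['A']
commit O: parents=['A']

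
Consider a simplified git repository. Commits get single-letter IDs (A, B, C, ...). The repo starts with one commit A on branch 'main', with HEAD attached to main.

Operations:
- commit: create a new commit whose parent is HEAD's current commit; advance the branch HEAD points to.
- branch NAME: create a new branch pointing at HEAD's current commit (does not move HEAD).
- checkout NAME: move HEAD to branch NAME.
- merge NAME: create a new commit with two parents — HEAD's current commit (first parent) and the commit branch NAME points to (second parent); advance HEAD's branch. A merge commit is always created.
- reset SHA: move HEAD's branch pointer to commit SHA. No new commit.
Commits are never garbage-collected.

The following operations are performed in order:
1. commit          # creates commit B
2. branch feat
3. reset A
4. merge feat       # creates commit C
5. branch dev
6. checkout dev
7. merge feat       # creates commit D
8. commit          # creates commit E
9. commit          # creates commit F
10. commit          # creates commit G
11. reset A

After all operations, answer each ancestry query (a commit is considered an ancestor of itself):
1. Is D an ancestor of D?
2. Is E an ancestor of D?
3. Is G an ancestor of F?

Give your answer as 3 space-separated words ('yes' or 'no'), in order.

After op 1 (commit): HEAD=main@B [main=B]
After op 2 (branch): HEAD=main@B [feat=B main=B]
After op 3 (reset): HEAD=main@A [feat=B main=A]
After op 4 (merge): HEAD=main@C [feat=B main=C]
After op 5 (branch): HEAD=main@C [dev=C feat=B main=C]
After op 6 (checkout): HEAD=dev@C [dev=C feat=B main=C]
After op 7 (merge): HEAD=dev@D [dev=D feat=B main=C]
After op 8 (commit): HEAD=dev@E [dev=E feat=B main=C]
After op 9 (commit): HEAD=dev@F [dev=F feat=B main=C]
After op 10 (commit): HEAD=dev@G [dev=G feat=B main=C]
After op 11 (reset): HEAD=dev@A [dev=A feat=B main=C]
ancestors(D) = {A,B,C,D}; D in? yes
ancestors(D) = {A,B,C,D}; E in? no
ancestors(F) = {A,B,C,D,E,F}; G in? no

Answer: yes no no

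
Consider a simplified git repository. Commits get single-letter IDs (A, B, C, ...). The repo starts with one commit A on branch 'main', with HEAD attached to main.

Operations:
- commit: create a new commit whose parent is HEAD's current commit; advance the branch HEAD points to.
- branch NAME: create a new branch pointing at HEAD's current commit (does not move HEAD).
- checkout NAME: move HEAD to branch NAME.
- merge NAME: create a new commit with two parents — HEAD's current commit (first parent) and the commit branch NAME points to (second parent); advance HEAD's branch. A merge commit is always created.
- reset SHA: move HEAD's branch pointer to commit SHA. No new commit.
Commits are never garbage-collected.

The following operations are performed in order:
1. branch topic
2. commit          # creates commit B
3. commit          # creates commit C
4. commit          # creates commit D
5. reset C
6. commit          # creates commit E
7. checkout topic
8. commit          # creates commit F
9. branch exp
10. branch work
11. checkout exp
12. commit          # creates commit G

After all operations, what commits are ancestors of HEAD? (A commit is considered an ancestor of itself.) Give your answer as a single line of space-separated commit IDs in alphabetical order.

Answer: A F G

Derivation:
After op 1 (branch): HEAD=main@A [main=A topic=A]
After op 2 (commit): HEAD=main@B [main=B topic=A]
After op 3 (commit): HEAD=main@C [main=C topic=A]
After op 4 (commit): HEAD=main@D [main=D topic=A]
After op 5 (reset): HEAD=main@C [main=C topic=A]
After op 6 (commit): HEAD=main@E [main=E topic=A]
After op 7 (checkout): HEAD=topic@A [main=E topic=A]
After op 8 (commit): HEAD=topic@F [main=E topic=F]
After op 9 (branch): HEAD=topic@F [exp=F main=E topic=F]
After op 10 (branch): HEAD=topic@F [exp=F main=E topic=F work=F]
After op 11 (checkout): HEAD=exp@F [exp=F main=E topic=F work=F]
After op 12 (commit): HEAD=exp@G [exp=G main=E topic=F work=F]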